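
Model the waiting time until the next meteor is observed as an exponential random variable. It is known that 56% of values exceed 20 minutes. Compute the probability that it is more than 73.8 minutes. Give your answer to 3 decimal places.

e^(−λ·20) = 0.56 ⇒ λ = −ln(0.56)/20 = 0.0289909.
P(X > 73.8) = e^(−0.0289909·73.8) = e^(−2.1395) ≈ 0.118.

0.118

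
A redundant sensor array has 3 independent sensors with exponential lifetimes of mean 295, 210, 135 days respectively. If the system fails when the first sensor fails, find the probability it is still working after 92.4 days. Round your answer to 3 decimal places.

0.237

The first failure time is exponential with rate Σλ_i = 1/295 + 1/210 + 1/135 = 0.0155591 per day.
P(min > 92.4) = e^(−0.0155591·92.4) = e^(−1.4377) ≈ 0.237.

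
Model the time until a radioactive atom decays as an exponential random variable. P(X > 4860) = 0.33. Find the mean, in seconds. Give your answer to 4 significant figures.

4384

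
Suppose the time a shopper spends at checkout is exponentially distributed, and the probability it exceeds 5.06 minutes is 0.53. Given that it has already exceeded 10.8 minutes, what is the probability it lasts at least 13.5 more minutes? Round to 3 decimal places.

From e^(−λ·5.06) = 0.53, λ = −ln(0.53)/5.06 = 0.12547.
Memoryless: P(X > 10.8+13.5 | X > 10.8) = P(X > 13.5) = e^(−0.12547·13.5) ≈ 0.184.

0.184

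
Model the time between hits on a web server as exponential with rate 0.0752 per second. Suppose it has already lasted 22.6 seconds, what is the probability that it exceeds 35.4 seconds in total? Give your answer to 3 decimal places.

The exponential is memoryless, so the remaining time is again Exp(λ): the condition X > 22.6 is irrelevant.
P(X > 12.8) = e^(−0.96256) ≈ 0.382.

0.382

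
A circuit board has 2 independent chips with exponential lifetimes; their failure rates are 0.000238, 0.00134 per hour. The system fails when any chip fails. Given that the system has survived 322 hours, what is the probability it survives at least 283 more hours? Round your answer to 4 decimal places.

0.6398

Time to first failure ~ Exp(Σλ) with Σλ = 0.001578.
By memorylessness, P(T > 322+283 | T > 322) = P(T > 283) = e^(−0.001578·283) ≈ 0.6398.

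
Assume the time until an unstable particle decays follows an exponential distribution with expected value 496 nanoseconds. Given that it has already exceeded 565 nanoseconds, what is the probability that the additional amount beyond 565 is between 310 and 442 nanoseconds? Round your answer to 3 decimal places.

The rate is λ = 1/496 = 0.00201613 per nanosecond.
Memoryless: the residual past 565 is again Exp(λ).
P(310 < residual < 442) = e^(−λ·310) − e^(−λ·442) = 0.53526 − 0.41019 ≈ 0.125.

0.125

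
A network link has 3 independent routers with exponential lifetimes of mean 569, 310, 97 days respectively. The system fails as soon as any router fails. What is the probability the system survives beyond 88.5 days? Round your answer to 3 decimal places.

The first failure time is exponential with rate Σλ_i = 1/569 + 1/310 + 1/97 = 0.0152926 per day.
P(min > 88.5) = e^(−0.0152926·88.5) = e^(−1.3534) ≈ 0.258.

0.258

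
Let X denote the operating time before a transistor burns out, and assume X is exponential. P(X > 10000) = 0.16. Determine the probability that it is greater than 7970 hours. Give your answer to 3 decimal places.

0.232

e^(−λ·10000) = 0.16 ⇒ λ = −ln(0.16)/10000 = 0.000183258.
P(X > 7970) = e^(−0.000183258·7970) = e^(−1.4606) ≈ 0.232.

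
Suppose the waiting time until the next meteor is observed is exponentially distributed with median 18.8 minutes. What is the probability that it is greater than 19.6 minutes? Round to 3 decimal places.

For an exponential, median = ln(2)/λ, so λ = ln 2 / 18.8 = 0.0368695 per minute.
P(X > 19.6) = e^(−λ·19.6) = e^(−0.72264) ≈ 0.485.

0.485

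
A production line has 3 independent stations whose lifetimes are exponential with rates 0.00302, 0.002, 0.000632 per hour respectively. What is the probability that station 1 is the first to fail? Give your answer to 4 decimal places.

The time to first failure is exponential with rate Σλ = 0.00302 + 0.002 + 0.000632 = 0.005652.
P(station 1 first) = λ_1/Σλ = 0.00302/0.005652 ≈ 0.5343.

0.5343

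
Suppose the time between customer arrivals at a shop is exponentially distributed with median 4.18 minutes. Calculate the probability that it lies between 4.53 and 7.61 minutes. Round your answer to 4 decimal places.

0.1887

For an exponential, median = ln(2)/λ, so λ = ln 2 / 4.18 = 0.165825 per minute.
P(4.53 < X < 7.61) = e^(−λ·4.53) − e^(−λ·7.61) = 0.47181 − 0.28311 ≈ 0.1887.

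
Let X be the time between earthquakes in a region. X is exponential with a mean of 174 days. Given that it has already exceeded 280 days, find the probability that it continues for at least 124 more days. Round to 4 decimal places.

0.4903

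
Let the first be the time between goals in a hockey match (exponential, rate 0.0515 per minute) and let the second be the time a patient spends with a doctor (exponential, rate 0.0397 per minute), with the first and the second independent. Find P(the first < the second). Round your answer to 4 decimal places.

λ_1 = 0.0515, λ_2 = 0.0397.
For independent exponentials, P(the first < the second) = λ_1/(λ_1+λ_2) = 0.0515/0.0912 ≈ 0.5647.

0.5647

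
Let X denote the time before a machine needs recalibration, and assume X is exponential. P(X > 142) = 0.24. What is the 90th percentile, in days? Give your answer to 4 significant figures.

e^(−λ·142) = 0.24 ⇒ λ = −ln(0.24)/142 = 0.0100501.
90th percentile: 1 − e^(−λt) = 0.9, t = −ln(0.1)/λ = 229.11 days.

229.1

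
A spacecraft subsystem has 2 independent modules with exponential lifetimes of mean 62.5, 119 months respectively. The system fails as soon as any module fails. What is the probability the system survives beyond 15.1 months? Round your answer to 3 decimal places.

0.692

The first failure time is exponential with rate Σλ_i = 1/62.5 + 1/119 = 0.0244034 per month.
P(min > 15.1) = e^(−0.0244034·15.1) = e^(−0.36849) ≈ 0.692.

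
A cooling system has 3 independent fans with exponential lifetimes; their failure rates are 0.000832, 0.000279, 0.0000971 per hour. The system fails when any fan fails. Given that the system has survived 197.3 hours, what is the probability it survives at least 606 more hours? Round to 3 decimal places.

0.481

Time to first failure ~ Exp(Σλ) with Σλ = 0.0012081.
By memorylessness, P(T > 197.3+606 | T > 197.3) = P(T > 606) = e^(−0.0012081·606) ≈ 0.481.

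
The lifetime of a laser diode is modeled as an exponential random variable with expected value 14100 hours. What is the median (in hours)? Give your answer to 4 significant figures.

The rate is λ = 1/14100 = 0.000070922 per hour.
Set 1 − e^(−λt) = 0.5, so t = −ln(0.5)/λ = 0.69315/0.000070922 ≈ 9773.38 hours.

9773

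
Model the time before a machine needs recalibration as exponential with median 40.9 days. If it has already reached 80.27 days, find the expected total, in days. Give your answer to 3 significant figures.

139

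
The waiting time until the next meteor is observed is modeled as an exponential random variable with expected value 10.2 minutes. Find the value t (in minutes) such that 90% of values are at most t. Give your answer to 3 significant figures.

The rate is λ = 1/10.2 = 0.0980392 per minute.
Set 1 − e^(−λt) = 0.9, so t = −ln(0.1)/λ = 2.3026/0.0980392 ≈ 23.4864 minutes.

23.5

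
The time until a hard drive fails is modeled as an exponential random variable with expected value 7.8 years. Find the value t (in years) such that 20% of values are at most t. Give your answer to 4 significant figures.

1.741

The rate is λ = 1/7.8 = 0.128205 per year.
Set 1 − e^(−λt) = 0.2, so t = −ln(0.8)/λ = 0.22314/0.128205 ≈ 1.74052 years.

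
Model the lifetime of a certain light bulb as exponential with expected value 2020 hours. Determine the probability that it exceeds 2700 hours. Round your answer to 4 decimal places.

The rate is λ = 1/2020 = 0.00049505 per hour.
P(X > 2700) = e^(−λ·2700) = e^(−1.3366) ≈ 0.2627.

0.2627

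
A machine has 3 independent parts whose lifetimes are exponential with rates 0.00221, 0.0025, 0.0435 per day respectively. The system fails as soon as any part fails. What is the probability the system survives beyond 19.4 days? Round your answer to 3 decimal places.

The time to first failure is exponential with rate Σλ = 0.00221 + 0.0025 + 0.0435 = 0.04821.
P(min > 19.4) = e^(−0.04821·19.4) = e^(−0.93527) ≈ 0.392.

0.392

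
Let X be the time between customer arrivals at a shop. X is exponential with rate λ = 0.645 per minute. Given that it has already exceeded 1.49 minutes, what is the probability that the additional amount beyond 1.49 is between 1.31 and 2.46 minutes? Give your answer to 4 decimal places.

0.2250

Memoryless: the residual past 1.49 is again Exp(λ).
P(1.31 < residual < 2.46) = e^(−λ·1.31) − e^(−λ·2.46) = 0.42958 − 0.20460 ≈ 0.2250.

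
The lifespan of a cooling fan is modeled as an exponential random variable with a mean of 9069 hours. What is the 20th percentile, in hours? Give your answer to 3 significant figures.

2020

The rate is λ = 1/9069 = 0.000110266 per hour.
Set 1 − e^(−λt) = 0.2, so t = −ln(0.8)/λ = 0.22314/0.000110266 ≈ 2023.69 hours.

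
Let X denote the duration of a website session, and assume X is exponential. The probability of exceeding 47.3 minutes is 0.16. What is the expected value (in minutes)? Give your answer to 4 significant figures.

e^(−λ·47.3) = 0.16 ⇒ λ = −ln(0.16)/47.3 = 0.0387438.
Mean = 1/λ = 25.8106 minutes.

25.81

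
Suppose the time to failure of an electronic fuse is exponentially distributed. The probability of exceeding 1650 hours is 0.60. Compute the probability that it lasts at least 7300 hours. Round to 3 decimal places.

0.104

e^(−λ·1650) = 0.60 ⇒ λ = −ln(0.60)/1650 = 0.000309591.
P(X > 7300) = e^(−0.000309591·7300) = e^(−2.26) ≈ 0.104.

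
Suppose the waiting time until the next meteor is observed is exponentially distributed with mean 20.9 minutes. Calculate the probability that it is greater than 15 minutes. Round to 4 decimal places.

0.4879

The rate is λ = 1/20.9 = 0.0478469 per minute.
P(X > 15) = e^(−λ·15) = e^(−0.7177) ≈ 0.4879.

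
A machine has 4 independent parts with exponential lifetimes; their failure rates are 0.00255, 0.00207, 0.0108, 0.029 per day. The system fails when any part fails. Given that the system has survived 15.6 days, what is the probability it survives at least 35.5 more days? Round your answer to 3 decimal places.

0.207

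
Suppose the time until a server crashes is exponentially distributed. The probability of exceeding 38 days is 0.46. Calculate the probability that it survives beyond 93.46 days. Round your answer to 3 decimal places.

0.148

e^(−λ·38) = 0.46 ⇒ λ = −ln(0.46)/38 = 0.020435.
P(X > 93.46) = e^(−0.020435·93.46) = e^(−1.9099) ≈ 0.148.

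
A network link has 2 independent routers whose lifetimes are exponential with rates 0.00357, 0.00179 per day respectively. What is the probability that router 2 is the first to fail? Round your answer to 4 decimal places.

0.3340

The time to first failure is exponential with rate Σλ = 0.00357 + 0.00179 = 0.00536.
P(router 2 first) = λ_2/Σλ = 0.00179/0.00536 ≈ 0.3340.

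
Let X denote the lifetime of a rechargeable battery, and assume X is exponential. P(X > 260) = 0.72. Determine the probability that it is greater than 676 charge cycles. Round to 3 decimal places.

e^(−λ·260) = 0.72 ⇒ λ = −ln(0.72)/260 = 0.00126348.
P(X > 676) = e^(−0.00126348·676) = e^(−0.85411) ≈ 0.426.

0.426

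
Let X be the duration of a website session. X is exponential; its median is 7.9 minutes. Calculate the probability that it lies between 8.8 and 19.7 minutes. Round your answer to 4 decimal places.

0.2845

For an exponential, median = ln(2)/λ, so λ = ln 2 / 7.9 = 0.0877401 per minute.
P(8.8 < X < 19.7) = e^(−λ·8.8) − e^(−λ·19.7) = 0.46204 − 0.17755 ≈ 0.2845.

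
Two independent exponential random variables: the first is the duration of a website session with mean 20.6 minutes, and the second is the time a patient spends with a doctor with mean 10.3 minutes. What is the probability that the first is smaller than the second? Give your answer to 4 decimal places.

0.3333

λ_1 = 1/20.6 = 0.0485437, λ_2 = 1/10.3 = 0.0970874.
For independent exponentials, P(the first < the second) = λ_1/(λ_1+λ_2) = 0.0485437/0.145631 ≈ 0.3333.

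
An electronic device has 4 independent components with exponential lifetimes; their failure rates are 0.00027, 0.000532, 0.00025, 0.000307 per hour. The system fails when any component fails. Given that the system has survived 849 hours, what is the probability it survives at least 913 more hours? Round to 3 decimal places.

0.289

Time to first failure ~ Exp(Σλ) with Σλ = 0.001359.
By memorylessness, P(T > 849+913 | T > 849) = P(T > 913) = e^(−0.001359·913) ≈ 0.289.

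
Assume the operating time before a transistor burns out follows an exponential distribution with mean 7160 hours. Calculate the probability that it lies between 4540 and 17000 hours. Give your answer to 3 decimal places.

0.437

The rate is λ = 1/7160 = 0.000139665 per hour.
P(4540 < X < 17000) = e^(−λ·4540) − e^(−λ·17000) = 0.53042 − 0.09308 ≈ 0.437.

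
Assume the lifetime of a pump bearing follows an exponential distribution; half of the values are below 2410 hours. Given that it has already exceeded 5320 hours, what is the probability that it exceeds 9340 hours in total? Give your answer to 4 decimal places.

0.3147

For an exponential, median = ln(2)/λ, so λ = ln 2 / 2410 = 0.000287613 per hour.
The exponential is memoryless, so the remaining time is again Exp(λ): the condition X > 5320 is irrelevant.
P(X > 4020) = e^(−1.1562) ≈ 0.3147.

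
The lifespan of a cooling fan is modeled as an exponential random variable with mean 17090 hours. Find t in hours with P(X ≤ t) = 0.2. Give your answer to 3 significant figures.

The rate is λ = 1/17090 = 0.0000585138 per hour.
Set 1 − e^(−λt) = 0.2, so t = −ln(0.8)/λ = 0.22314/0.0000585138 ≈ 3813.52 hours.

3810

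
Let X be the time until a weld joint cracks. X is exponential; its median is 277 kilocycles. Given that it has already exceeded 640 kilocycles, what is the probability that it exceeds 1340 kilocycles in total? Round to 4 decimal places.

0.1735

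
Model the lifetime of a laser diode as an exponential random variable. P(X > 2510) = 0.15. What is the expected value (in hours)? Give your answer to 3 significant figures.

1320

e^(−λ·2510) = 0.15 ⇒ λ = −ln(0.15)/2510 = 0.000755825.
Mean = 1/λ = 1323.06 hours.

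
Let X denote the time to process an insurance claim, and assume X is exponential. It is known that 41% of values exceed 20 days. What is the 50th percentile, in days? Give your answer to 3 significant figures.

15.5

e^(−λ·20) = 0.41 ⇒ λ = −ln(0.41)/20 = 0.0445799.
50th percentile: 1 − e^(−λt) = 0.5, t = −ln(0.5)/λ = 15.5484 days.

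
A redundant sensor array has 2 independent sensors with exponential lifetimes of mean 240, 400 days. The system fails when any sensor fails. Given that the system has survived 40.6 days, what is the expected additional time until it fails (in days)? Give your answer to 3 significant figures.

First-failure rate Σλ = 1/240 + 1/400 = 0.00666667.
By memorylessness the expected residual is 1/Σλ = 150 days, regardless of the 40.6 already elapsed.

150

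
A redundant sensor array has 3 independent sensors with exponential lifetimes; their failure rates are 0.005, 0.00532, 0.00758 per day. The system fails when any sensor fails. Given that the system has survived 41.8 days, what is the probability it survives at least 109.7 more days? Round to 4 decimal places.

Time to first failure ~ Exp(Σλ) with Σλ = 0.0179.
By memorylessness, P(T > 41.8+109.7 | T > 41.8) = P(T > 109.7) = e^(−0.0179·109.7) ≈ 0.1403.

0.1403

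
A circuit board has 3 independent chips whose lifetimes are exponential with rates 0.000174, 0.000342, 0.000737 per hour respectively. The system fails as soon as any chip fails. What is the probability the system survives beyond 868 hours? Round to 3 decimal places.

The time to first failure is exponential with rate Σλ = 0.000174 + 0.000342 + 0.000737 = 0.001253.
P(min > 868) = e^(−0.001253·868) = e^(−1.0876) ≈ 0.337.

0.337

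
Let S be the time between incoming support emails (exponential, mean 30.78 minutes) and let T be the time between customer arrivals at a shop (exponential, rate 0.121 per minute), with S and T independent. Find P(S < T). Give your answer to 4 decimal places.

0.2117

λ_1 = 1/30.78 = 0.0324886, λ_2 = 0.121.
For independent exponentials, P(S < T) = λ_1/(λ_1+λ_2) = 0.0324886/0.153489 ≈ 0.2117.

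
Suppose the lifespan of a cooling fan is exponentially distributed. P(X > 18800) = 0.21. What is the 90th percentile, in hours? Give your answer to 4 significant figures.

27740

e^(−λ·18800) = 0.21 ⇒ λ = −ln(0.21)/18800 = 0.0000830132.
90th percentile: 1 − e^(−λt) = 0.9, t = −ln(0.1)/λ = 27737.6 hours.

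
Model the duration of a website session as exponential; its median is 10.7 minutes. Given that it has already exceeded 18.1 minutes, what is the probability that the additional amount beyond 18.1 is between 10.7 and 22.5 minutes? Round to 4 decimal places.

0.2672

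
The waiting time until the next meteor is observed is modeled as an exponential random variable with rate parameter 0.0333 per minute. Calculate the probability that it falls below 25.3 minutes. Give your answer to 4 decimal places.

P(X ≤ 25.3) = 1 − e^(−λ·25.3) = 1 − e^(−0.84249) ≈ 0.5694.

0.5694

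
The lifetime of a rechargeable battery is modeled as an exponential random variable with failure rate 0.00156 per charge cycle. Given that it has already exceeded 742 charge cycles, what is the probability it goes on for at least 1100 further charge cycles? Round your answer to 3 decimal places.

By the memoryless property, P(X > 742+1100 | X > 742) = P(X > 1100).
P(X > 1100) = e^(−1.716) ≈ 0.180.

0.180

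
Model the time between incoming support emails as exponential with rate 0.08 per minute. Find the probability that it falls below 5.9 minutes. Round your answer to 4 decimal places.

P(X ≤ 5.9) = 1 − e^(−λ·5.9) = 1 − e^(−0.472) ≈ 0.3762.

0.3762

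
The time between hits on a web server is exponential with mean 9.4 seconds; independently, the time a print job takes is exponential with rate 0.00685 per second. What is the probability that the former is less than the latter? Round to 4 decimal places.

0.9395

λ_1 = 1/9.4 = 0.106383, λ_2 = 0.00685.
For independent exponentials, P(the former < the latter) = λ_1/(λ_1+λ_2) = 0.106383/0.113233 ≈ 0.9395.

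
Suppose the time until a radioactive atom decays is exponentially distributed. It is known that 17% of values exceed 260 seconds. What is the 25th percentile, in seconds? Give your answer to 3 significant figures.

42.2

e^(−λ·260) = 0.17 ⇒ λ = −ln(0.17)/260 = 0.00681522.
25th percentile: 1 − e^(−λt) = 0.25, t = −ln(0.75)/λ = 42.2117 seconds.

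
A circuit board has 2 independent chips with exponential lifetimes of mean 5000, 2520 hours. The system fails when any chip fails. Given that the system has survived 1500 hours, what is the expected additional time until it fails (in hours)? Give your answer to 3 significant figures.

First-failure rate Σλ = 1/5000 + 1/2520 = 0.000596825.
By memorylessness the expected residual is 1/Σλ = 1675.53 hours, regardless of the 1500 already elapsed.

1680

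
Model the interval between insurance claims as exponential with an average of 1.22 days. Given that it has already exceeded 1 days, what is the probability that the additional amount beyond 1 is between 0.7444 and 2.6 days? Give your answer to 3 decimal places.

0.425

The rate is λ = 1/1.22 = 0.819672 per day.
Memoryless: the residual past 1 is again Exp(λ).
P(0.7444 < residual < 2.6) = e^(−λ·0.7444) − e^(−λ·2.6) = 0.54326 − 0.11870 ≈ 0.425.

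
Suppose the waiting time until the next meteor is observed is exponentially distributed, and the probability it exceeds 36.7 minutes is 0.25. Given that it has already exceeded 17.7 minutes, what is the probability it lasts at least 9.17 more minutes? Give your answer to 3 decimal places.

0.707

From e^(−λ·36.7) = 0.25, λ = −ln(0.25)/36.7 = 0.0377737.
Memoryless: P(X > 17.7+9.17 | X > 17.7) = P(X > 9.17) = e^(−0.0377737·9.17) ≈ 0.707.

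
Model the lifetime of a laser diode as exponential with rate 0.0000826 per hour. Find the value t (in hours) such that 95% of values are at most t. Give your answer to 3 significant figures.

36300

Set 1 − e^(−λt) = 0.95, so t = −ln(0.05)/λ = 2.9957/0.0000826 ≈ 36267.9 hours.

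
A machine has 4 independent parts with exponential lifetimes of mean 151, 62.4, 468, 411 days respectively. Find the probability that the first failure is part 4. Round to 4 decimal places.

0.0894

Rates: λ_i = 1/mean_i → 0.00662252, 0.0160256, 0.00213675, 0.00243309; Σλ = 0.027218.
P(part 4 first) = λ_4/Σλ = 0.00243309/0.027218 ≈ 0.0894.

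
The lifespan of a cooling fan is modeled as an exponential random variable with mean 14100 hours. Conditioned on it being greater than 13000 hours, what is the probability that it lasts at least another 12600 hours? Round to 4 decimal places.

0.4092

The rate is λ = 1/14100 = 0.000070922 per hour.
The exponential is memoryless, so the remaining time is again Exp(λ): the condition X > 13000 is irrelevant.
P(X > 12600) = e^(−0.89362) ≈ 0.4092.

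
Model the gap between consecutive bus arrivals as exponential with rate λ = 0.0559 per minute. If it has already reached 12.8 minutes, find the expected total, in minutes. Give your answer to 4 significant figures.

30.69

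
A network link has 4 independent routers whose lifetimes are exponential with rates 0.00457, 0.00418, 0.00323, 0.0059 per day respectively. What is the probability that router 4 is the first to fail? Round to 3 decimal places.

0.330

The time to first failure is exponential with rate Σλ = 0.00457 + 0.00418 + 0.00323 + 0.0059 = 0.01788.
P(router 4 first) = λ_4/Σλ = 0.0059/0.01788 ≈ 0.330.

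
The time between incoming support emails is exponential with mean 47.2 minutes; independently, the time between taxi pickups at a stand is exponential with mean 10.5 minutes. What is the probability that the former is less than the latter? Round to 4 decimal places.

0.1820

λ_1 = 1/47.2 = 0.0211864, λ_2 = 1/10.5 = 0.0952381.
For independent exponentials, P(the former < the latter) = λ_1/(λ_1+λ_2) = 0.0211864/0.116425 ≈ 0.1820.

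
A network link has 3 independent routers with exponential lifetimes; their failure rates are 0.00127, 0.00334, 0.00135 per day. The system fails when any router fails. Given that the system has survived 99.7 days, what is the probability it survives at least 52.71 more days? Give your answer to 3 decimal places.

Time to first failure ~ Exp(Σλ) with Σλ = 0.00596.
By memorylessness, P(T > 99.7+52.71 | T > 99.7) = P(T > 52.71) = e^(−0.00596·52.71) ≈ 0.730.

0.730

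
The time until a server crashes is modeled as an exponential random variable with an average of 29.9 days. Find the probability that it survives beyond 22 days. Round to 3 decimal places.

The rate is λ = 1/29.9 = 0.0334448 per day.
P(X > 22) = e^(−λ·22) = e^(−0.73579) ≈ 0.479.

0.479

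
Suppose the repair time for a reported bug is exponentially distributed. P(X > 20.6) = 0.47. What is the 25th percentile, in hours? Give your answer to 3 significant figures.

7.85

e^(−λ·20.6) = 0.47 ⇒ λ = −ln(0.47)/20.6 = 0.0366516.
25th percentile: 1 − e^(−λt) = 0.25, t = −ln(0.75)/λ = 7.8491 hours.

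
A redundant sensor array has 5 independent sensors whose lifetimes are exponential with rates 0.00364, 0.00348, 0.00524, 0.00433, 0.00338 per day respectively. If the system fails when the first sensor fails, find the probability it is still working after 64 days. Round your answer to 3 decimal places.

0.277

The time to first failure is exponential with rate Σλ = 0.00364 + 0.00348 + 0.00524 + 0.00433 + 0.00338 = 0.02007.
P(min > 64) = e^(−0.02007·64) = e^(−1.2845) ≈ 0.277.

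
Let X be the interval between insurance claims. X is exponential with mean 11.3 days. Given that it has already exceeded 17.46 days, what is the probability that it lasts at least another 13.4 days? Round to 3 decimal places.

The rate is λ = 1/11.3 = 0.0884956 per day.
By the memoryless property, P(X > 17.46+13.4 | X > 17.46) = P(X > 13.4).
P(X > 13.4) = e^(−1.1858) ≈ 0.305.

0.305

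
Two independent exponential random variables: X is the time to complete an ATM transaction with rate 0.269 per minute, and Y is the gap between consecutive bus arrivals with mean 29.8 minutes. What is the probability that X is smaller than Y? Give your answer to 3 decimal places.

0.889

λ_1 = 0.269, λ_2 = 1/29.8 = 0.033557.
For independent exponentials, P(X < Y) = λ_1/(λ_1+λ_2) = 0.269/0.302557 ≈ 0.889.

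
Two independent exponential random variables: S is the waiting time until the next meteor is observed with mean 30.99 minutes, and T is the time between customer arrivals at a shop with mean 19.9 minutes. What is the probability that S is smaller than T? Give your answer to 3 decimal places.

λ_1 = 1/30.99 = 0.0322685, λ_2 = 1/19.9 = 0.0502513.
For independent exponentials, P(S < T) = λ_1/(λ_1+λ_2) = 0.0322685/0.0825197 ≈ 0.391.

0.391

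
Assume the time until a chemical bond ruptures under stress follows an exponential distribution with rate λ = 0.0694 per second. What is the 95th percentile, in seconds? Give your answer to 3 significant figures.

Set 1 − e^(−λt) = 0.95, so t = −ln(0.05)/λ = 2.9957/0.0694 ≈ 43.1662 seconds.

43.2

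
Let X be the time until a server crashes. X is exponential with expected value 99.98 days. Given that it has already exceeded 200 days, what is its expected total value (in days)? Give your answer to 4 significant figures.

The rate is λ = 1/99.98 = 0.010002 per day.
By memorylessness, E[X | X > 200] = 200 + 1/λ = 200 + 99.98 = 299.98 days.

300.0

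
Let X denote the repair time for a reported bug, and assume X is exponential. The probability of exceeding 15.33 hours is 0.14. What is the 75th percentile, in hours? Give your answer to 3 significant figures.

e^(−λ·15.33) = 0.14 ⇒ λ = −ln(0.14)/15.33 = 0.128253.
75th percentile: 1 − e^(−λt) = 0.75, t = −ln(0.25)/λ = 10.8091 hours.

10.8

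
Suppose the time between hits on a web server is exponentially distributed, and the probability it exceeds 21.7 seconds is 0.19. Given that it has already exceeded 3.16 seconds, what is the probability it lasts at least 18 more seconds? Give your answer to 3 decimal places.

0.252

From e^(−λ·21.7) = 0.19, λ = −ln(0.19)/21.7 = 0.0765314.
Memoryless: P(X > 3.16+18 | X > 3.16) = P(X > 18) = e^(−0.0765314·18) ≈ 0.252.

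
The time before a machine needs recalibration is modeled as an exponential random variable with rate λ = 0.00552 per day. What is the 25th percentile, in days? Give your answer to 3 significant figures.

Set 1 − e^(−λt) = 0.25, so t = −ln(0.75)/λ = 0.28768/0.00552 ≈ 52.1163 days.

52.1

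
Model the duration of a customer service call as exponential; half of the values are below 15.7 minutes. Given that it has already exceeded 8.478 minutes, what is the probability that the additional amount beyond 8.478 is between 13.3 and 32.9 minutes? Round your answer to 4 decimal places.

For an exponential, median = ln(2)/λ, so λ = ln 2 / 15.7 = 0.0441495 per minute.
Memoryless: the residual past 8.478 is again Exp(λ).
P(13.3 < residual < 32.9) = e^(−λ·13.3) − e^(−λ·32.9) = 0.55589 − 0.23398 ≈ 0.3219.

0.3219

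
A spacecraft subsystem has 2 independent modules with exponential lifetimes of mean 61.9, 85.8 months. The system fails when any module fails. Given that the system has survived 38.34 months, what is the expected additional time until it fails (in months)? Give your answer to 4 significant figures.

35.96

First-failure rate Σλ = 1/61.9 + 1/85.8 = 0.0278101.
By memorylessness the expected residual is 1/Σλ = 35.9582 months, regardless of the 38.34 already elapsed.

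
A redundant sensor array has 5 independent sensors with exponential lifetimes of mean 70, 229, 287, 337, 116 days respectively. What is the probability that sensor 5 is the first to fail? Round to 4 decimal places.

Rates: λ_i = 1/mean_i → 0.0142857, 0.00436681, 0.00348432, 0.00296736, 0.00862069; Σλ = 0.0337249.
P(sensor 5 first) = λ_5/Σλ = 0.00862069/0.0337249 ≈ 0.2556.

0.2556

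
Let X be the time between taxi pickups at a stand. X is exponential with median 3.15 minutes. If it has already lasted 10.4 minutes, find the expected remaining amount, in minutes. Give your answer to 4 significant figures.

4.544

For an exponential, median = ln(2)/λ, so λ = ln 2 / 3.15 = 0.220047 per minute.
By memorylessness, the remaining amount past any threshold is again Exp(λ) with mean 1/λ = 4.54449 minutes.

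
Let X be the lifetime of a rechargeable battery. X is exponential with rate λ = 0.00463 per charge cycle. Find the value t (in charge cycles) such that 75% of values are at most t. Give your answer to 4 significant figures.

299.4

Set 1 − e^(−λt) = 0.75, so t = −ln(0.25)/λ = 1.3863/0.00463 ≈ 299.416 charge cycles.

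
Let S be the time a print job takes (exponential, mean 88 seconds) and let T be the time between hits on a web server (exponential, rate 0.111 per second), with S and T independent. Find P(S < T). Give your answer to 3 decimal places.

λ_1 = 1/88 = 0.0113636, λ_2 = 0.111.
For independent exponentials, P(S < T) = λ_1/(λ_1+λ_2) = 0.0113636/0.122364 ≈ 0.093.

0.093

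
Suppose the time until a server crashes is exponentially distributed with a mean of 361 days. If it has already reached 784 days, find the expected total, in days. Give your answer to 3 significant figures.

The rate is λ = 1/361 = 0.00277008 per day.
By memorylessness, E[X | X > 784] = 784 + 1/λ = 784 + 361 = 1145 days.

1150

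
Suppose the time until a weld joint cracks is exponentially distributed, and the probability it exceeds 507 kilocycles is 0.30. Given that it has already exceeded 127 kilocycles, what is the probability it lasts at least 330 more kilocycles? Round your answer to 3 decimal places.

From e^(−λ·507) = 0.30, λ = −ln(0.30)/507 = 0.0023747.
Memoryless: P(X > 127+330 | X > 127) = P(X > 330) = e^(−0.0023747·330) ≈ 0.457.

0.457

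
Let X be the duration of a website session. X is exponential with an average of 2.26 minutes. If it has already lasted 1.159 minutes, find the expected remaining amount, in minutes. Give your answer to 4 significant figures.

The rate is λ = 1/2.26 = 0.442478 per minute.
By memorylessness, the remaining amount past any threshold is again Exp(λ) with mean 1/λ = 2.26 minutes.

2.260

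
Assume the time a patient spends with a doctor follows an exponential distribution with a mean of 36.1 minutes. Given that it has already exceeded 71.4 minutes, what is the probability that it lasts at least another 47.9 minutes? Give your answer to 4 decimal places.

0.2653

The rate is λ = 1/36.1 = 0.0277008 per minute.
P(X > s+t | X > s) = e^(−λ(s+t))/e^(−λs) = e^(−λt), independent of s = 71.4.
P(X > 47.9) = e^(−1.3269) ≈ 0.2653.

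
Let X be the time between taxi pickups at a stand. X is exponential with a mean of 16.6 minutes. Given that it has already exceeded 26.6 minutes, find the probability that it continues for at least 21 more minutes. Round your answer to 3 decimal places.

0.282

The rate is λ = 1/16.6 = 0.060241 per minute.
The exponential is memoryless, so the remaining time is again Exp(λ): the condition X > 26.6 is irrelevant.
P(X > 21) = e^(−1.2651) ≈ 0.282.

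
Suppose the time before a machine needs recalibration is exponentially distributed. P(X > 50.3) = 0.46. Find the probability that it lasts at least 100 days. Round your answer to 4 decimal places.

e^(−λ·50.3) = 0.46 ⇒ λ = −ln(0.46)/50.3 = 0.0154379.
P(X > 100) = e^(−0.0154379·100) = e^(−1.5438) ≈ 0.2136.

0.2136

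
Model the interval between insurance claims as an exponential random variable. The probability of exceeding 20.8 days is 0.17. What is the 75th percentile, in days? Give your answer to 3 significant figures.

16.3

e^(−λ·20.8) = 0.17 ⇒ λ = −ln(0.17)/20.8 = 0.0851902.
75th percentile: 1 − e^(−λt) = 0.75, t = −ln(0.25)/λ = 16.2729 days.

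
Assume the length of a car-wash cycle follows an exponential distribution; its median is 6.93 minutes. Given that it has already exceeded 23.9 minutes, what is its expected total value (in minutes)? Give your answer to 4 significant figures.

For an exponential, median = ln(2)/λ, so λ = ln 2 / 6.93 = 0.100021 per minute.
By memorylessness, E[X | X > 23.9] = 23.9 + 1/λ = 23.9 + 9.99788 = 33.8979 minutes.

33.90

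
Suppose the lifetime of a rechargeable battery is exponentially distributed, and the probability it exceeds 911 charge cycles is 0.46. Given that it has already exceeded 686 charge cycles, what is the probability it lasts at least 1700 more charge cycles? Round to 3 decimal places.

0.235

From e^(−λ·911) = 0.46, λ = −ln(0.46)/911 = 0.000852392.
Memoryless: P(X > 686+1700 | X > 686) = P(X > 1700) = e^(−0.000852392·1700) ≈ 0.235.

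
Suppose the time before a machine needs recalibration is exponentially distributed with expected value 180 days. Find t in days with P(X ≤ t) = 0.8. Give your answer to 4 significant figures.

289.7

The rate is λ = 1/180 = 0.00555556 per day.
Set 1 − e^(−λt) = 0.8, so t = −ln(0.2)/λ = 1.6094/0.00555556 ≈ 289.699 days.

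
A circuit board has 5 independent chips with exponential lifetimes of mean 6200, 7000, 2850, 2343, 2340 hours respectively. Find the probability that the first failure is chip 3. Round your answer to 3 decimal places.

Rates: λ_i = 1/mean_i → 0.00016129, 0.000142857, 0.000350877, 0.000426803, 0.00042735; Σλ = 0.00150918.
P(chip 3 first) = λ_3/Σλ = 0.000350877/0.00150918 ≈ 0.232.

0.232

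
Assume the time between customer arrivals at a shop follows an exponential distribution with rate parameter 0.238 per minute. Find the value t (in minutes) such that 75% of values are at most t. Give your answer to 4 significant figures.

5.825

Set 1 − e^(−λt) = 0.75, so t = −ln(0.25)/λ = 1.3863/0.238 ≈ 5.82477 minutes.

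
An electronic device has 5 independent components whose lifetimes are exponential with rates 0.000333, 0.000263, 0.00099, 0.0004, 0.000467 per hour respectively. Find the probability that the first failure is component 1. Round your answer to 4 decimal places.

0.1358

The time to first failure is exponential with rate Σλ = 0.000333 + 0.000263 + 0.00099 + 0.0004 + 0.000467 = 0.002453.
P(component 1 first) = λ_1/Σλ = 0.000333/0.002453 ≈ 0.1358.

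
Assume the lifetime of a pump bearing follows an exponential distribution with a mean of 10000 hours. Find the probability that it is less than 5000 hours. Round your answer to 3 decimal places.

The rate is λ = 1/10000 = 0.0001 per hour.
P(X ≤ 5000) = 1 − e^(−λ·5000) = 1 − e^(−0.5) ≈ 0.393.

0.393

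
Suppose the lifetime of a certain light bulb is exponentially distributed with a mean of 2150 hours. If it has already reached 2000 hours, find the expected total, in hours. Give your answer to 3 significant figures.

The rate is λ = 1/2150 = 0.000465116 per hour.
By memorylessness, E[X | X > 2000] = 2000 + 1/λ = 2000 + 2150 = 4150 hours.

4150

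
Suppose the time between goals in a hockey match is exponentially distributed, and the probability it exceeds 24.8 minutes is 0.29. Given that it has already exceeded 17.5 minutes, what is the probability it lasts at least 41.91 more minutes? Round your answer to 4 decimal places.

From e^(−λ·24.8) = 0.29, λ = −ln(0.29)/24.8 = 0.0499143.
Memoryless: P(X > 17.5+41.91 | X > 17.5) = P(X > 41.91) = e^(−0.0499143·41.91) ≈ 0.1235.

0.1235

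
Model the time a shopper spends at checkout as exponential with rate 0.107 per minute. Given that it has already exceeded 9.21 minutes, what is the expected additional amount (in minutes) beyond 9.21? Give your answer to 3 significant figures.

9.35

By memorylessness, the remaining amount past any threshold is again Exp(λ) with mean 1/λ = 9.34579 minutes.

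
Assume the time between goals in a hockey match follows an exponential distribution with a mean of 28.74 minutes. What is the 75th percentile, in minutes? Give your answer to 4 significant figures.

39.84

The rate is λ = 1/28.74 = 0.0347947 per minute.
Set 1 − e^(−λt) = 0.75, so t = −ln(0.25)/λ = 1.3863/0.0347947 ≈ 39.8421 minutes.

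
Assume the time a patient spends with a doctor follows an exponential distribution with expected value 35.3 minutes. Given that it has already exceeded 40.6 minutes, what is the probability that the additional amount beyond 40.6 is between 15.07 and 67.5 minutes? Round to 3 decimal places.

0.505

The rate is λ = 1/35.3 = 0.0283286 per minute.
Memoryless: the residual past 40.6 is again Exp(λ).
P(15.07 < residual < 67.5) = e^(−λ·15.07) − e^(−λ·67.5) = 0.65252 − 0.14776 ≈ 0.505.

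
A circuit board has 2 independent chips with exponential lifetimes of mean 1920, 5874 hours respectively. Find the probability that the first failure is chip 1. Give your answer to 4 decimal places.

0.7537

Rates: λ_i = 1/mean_i → 0.000520833, 0.000170242; Σλ = 0.000691075.
P(chip 1 first) = λ_1/Σλ = 0.000520833/0.000691075 ≈ 0.7537.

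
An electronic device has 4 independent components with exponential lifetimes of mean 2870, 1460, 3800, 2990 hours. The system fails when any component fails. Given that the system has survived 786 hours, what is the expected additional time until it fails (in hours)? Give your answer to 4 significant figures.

613.1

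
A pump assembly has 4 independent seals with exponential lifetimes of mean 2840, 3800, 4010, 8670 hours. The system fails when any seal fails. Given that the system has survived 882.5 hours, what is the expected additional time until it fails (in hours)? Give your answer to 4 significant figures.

1020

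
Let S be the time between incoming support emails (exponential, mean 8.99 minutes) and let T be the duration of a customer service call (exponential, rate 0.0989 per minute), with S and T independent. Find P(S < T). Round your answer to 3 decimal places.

λ_1 = 1/8.99 = 0.111235, λ_2 = 0.0989.
For independent exponentials, P(S < T) = λ_1/(λ_1+λ_2) = 0.111235/0.210135 ≈ 0.529.

0.529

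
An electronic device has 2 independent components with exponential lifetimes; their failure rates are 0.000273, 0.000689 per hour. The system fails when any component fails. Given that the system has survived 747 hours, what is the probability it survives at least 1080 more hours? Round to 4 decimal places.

0.3538

Time to first failure ~ Exp(Σλ) with Σλ = 0.000962.
By memorylessness, P(T > 747+1080 | T > 747) = P(T > 1080) = e^(−0.000962·1080) ≈ 0.3538.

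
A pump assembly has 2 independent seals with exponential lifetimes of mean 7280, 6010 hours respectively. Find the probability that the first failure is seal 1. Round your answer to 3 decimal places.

0.452

Rates: λ_i = 1/mean_i → 0.000137363, 0.000166389; Σλ = 0.000303752.
P(seal 1 first) = λ_1/Σλ = 0.000137363/0.000303752 ≈ 0.452.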